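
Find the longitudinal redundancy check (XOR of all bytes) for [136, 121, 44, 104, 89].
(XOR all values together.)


XOR chain: 136 ^ 121 ^ 44 ^ 104 ^ 89 = 236

236


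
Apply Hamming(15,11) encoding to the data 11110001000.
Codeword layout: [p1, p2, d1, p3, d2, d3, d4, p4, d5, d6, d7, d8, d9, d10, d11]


Parity bits: p1=1, p2=1, p3=0, p4=1

111011110001000


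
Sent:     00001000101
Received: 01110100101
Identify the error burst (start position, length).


XOR: 01111100000

Burst at position 1, length 5


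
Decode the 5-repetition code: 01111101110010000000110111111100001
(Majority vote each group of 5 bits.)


Groups: 01111, 10111, 00100, 00000, 11011, 11111, 00001
Majority votes: 1100110

1100110


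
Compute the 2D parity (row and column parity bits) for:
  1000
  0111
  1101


Row parities: 111
Column parities: 0010

Row P: 111, Col P: 0010, Corner: 1


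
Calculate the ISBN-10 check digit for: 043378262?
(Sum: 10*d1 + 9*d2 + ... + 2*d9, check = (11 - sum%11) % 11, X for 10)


Weighted sum: 193
193 mod 11 = 6

Check digit: 5


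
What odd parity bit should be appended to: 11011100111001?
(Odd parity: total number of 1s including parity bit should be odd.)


Number of 1s in data: 9
Parity bit: 0

0


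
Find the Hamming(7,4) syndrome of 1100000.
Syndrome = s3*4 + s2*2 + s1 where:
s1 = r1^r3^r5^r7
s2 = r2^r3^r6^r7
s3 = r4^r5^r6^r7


s1=1, s2=1, s3=0

Syndrome = 3 (error at position 3)


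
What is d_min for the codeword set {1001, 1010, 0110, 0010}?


Comparing all pairs, minimum distance: 1
Can detect 0 errors, correct 0 errors

1


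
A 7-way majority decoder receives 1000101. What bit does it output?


Ones: 3 out of 7
Threshold: 4

0 (3/7 voted 1)


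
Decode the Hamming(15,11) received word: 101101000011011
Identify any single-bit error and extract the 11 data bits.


Syndrome = 6: error at position 6

Data: 10000011011 (corrected bit 6)


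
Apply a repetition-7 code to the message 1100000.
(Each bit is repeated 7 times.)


Each bit -> 7 copies

1111111111111100000000000000000000000000000000000


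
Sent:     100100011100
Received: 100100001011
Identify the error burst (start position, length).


XOR: 000000010111

Burst at position 7, length 5


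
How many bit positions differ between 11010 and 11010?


XOR: 00000
Count of 1s: 0

0


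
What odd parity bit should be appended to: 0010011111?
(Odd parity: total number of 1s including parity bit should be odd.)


Number of 1s in data: 6
Parity bit: 1

1


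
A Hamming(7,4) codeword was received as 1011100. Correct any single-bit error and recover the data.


Syndrome = 3: error at position 3

Data: 0100 (corrected bit 3)


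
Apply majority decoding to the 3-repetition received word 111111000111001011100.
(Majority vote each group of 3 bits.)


Groups: 111, 111, 000, 111, 001, 011, 100
Majority votes: 1101010

1101010


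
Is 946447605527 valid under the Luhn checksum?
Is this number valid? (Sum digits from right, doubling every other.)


Luhn sum = 55
55 mod 10 = 5

Invalid (Luhn sum mod 10 = 5)


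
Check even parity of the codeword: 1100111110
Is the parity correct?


Number of 1s: 7

No, parity error (7 ones)


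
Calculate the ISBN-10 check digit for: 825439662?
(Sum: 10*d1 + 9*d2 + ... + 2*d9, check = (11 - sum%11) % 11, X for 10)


Weighted sum: 275
275 mod 11 = 0

Check digit: 0


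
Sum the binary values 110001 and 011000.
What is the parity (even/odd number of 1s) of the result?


110001 = 49
011000 = 24
Sum = 73 = 1001001
1s count = 3

odd parity (3 ones in 1001001)


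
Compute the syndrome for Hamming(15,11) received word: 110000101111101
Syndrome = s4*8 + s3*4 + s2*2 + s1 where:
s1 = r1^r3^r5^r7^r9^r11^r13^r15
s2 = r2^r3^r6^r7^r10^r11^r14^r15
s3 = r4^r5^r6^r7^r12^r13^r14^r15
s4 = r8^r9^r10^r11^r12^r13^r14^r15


s1=0, s2=1, s3=0, s4=0

Syndrome = 2 (error at position 2)


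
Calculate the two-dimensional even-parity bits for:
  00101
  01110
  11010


Row parities: 011
Column parities: 10001

Row P: 011, Col P: 10001, Corner: 0


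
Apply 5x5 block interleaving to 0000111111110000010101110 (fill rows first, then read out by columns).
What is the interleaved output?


Matrix:
  00001
  11111
  11000
  00101
  01110
Read columns: 0110001101010110100111010

0110001101010110100111010


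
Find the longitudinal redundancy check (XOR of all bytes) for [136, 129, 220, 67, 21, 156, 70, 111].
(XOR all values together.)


XOR chain: 136 ^ 129 ^ 220 ^ 67 ^ 21 ^ 156 ^ 70 ^ 111 = 54

54


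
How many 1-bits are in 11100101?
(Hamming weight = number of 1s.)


Counting 1s in 11100101

5


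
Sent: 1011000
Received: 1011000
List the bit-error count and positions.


XOR: 0000000

0 errors (received matches sent)


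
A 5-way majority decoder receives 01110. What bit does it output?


Ones: 3 out of 5
Threshold: 3

1 (3/5 voted 1)


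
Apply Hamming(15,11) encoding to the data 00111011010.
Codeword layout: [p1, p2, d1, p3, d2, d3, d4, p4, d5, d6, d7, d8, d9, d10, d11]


Parity bits: p1=1, p2=0, p3=0, p4=0

100001101011010


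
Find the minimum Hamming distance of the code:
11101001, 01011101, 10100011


Comparing all pairs, minimum distance: 3
Can detect 2 errors, correct 1 errors

3


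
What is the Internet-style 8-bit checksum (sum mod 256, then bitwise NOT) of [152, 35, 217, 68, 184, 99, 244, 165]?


Sum = 1164 mod 256 = 140
Complement = 115

115


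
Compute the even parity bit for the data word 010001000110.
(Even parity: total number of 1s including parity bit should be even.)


Number of 1s in data: 4
Parity bit: 0

0


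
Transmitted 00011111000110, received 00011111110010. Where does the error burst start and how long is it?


XOR: 00000000110100

Burst at position 8, length 4


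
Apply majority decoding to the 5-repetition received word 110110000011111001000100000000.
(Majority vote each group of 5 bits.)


Groups: 11011, 00000, 11111, 00100, 01000, 00000
Majority votes: 101000

101000


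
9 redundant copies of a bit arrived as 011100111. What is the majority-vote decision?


Ones: 6 out of 9
Threshold: 5

1 (6/9 voted 1)


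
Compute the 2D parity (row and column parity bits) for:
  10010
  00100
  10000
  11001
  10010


Row parities: 01110
Column parities: 01101

Row P: 01110, Col P: 01101, Corner: 1


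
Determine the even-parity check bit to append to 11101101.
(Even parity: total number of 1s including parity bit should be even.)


Number of 1s in data: 6
Parity bit: 0

0


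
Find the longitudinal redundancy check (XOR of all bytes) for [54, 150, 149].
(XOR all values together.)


XOR chain: 54 ^ 150 ^ 149 = 53

53


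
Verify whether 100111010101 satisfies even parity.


Number of 1s: 7

No, parity error (7 ones)


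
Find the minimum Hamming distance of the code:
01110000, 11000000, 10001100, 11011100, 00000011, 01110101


Comparing all pairs, minimum distance: 2
Can detect 1 errors, correct 0 errors

2


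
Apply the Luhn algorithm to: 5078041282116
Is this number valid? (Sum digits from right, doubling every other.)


Luhn sum = 53
53 mod 10 = 3

Invalid (Luhn sum mod 10 = 3)


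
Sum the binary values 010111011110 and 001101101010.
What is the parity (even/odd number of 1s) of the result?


010111011110 = 1502
001101101010 = 874
Sum = 2376 = 100101001000
1s count = 4

even parity (4 ones in 100101001000)


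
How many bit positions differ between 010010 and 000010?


XOR: 010000
Count of 1s: 1

1


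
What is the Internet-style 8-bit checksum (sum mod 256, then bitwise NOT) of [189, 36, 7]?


Sum = 232 mod 256 = 232
Complement = 23

23


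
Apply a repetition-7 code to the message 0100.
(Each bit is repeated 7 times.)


Each bit -> 7 copies

0000000111111100000000000000


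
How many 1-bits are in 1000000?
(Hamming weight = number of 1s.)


Counting 1s in 1000000

1


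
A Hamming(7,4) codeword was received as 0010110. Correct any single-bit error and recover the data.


Syndrome = 0: no error detected

Data: 1110 (no errors)


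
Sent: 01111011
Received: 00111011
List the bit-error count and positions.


XOR: 01000000

1 error(s) at position(s): 1


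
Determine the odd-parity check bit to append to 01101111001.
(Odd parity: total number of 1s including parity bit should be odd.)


Number of 1s in data: 7
Parity bit: 0

0


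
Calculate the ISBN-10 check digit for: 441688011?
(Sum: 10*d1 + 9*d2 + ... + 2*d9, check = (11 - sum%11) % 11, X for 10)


Weighted sum: 219
219 mod 11 = 10

Check digit: 1


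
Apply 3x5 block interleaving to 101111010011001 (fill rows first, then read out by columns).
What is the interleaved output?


Matrix:
  10111
  10100
  11001
Read columns: 111001110100101

111001110100101


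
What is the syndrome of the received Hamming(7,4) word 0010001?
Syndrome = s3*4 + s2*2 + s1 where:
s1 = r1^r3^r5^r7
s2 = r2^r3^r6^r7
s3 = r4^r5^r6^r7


s1=0, s2=0, s3=1

Syndrome = 4 (error at position 4)


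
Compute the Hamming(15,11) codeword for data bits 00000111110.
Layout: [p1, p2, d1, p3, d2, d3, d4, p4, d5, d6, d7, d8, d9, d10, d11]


Parity bits: p1=0, p2=1, p3=1, p4=1

010100010111110


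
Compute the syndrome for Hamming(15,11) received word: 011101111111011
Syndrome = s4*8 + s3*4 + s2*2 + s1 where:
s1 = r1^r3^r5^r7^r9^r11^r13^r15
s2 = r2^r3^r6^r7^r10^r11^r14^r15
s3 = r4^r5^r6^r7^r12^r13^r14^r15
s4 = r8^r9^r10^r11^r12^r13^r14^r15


s1=1, s2=0, s3=0, s4=1

Syndrome = 9 (error at position 9)


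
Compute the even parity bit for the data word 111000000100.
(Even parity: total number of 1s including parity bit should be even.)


Number of 1s in data: 4
Parity bit: 0

0


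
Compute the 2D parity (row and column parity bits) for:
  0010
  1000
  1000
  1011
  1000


Row parities: 11111
Column parities: 0001

Row P: 11111, Col P: 0001, Corner: 1


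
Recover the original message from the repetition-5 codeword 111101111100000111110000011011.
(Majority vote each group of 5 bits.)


Groups: 11110, 11111, 00000, 11111, 00000, 11011
Majority votes: 110101

110101


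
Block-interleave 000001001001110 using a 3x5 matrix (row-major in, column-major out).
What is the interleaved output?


Matrix:
  00000
  10010
  01110
Read columns: 010001001011000

010001001011000


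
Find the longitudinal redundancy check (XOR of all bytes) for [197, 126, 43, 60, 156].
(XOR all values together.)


XOR chain: 197 ^ 126 ^ 43 ^ 60 ^ 156 = 48

48


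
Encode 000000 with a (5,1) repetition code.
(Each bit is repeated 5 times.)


Each bit -> 5 copies

000000000000000000000000000000


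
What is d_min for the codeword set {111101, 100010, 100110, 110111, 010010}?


Comparing all pairs, minimum distance: 1
Can detect 0 errors, correct 0 errors

1


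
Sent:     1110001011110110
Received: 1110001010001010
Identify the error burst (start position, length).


XOR: 0000000001111100

Burst at position 9, length 5


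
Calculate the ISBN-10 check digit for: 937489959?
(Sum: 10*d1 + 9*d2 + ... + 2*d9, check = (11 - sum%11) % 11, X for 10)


Weighted sum: 363
363 mod 11 = 0

Check digit: 0


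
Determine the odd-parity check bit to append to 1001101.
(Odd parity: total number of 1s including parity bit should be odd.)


Number of 1s in data: 4
Parity bit: 1

1


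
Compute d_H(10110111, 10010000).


XOR: 00100111
Count of 1s: 4

4


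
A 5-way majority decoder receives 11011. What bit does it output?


Ones: 4 out of 5
Threshold: 3

1 (4/5 voted 1)


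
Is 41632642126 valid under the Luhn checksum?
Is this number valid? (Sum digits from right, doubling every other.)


Luhn sum = 42
42 mod 10 = 2

Invalid (Luhn sum mod 10 = 2)


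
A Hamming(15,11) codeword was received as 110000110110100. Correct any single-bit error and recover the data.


Syndrome = 0: no error detected

Data: 00010110100 (no errors)


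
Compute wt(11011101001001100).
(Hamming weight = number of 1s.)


Counting 1s in 11011101001001100

9


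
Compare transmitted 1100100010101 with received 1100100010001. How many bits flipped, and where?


XOR: 0000000000100

1 error(s) at position(s): 10


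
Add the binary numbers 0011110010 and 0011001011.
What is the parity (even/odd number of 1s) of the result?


0011110010 = 242
0011001011 = 203
Sum = 445 = 110111101
1s count = 7

odd parity (7 ones in 110111101)


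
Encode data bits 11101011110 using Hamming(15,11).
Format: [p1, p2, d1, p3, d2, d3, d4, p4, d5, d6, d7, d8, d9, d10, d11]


Parity bits: p1=1, p2=0, p3=1, p4=1

101111011011110


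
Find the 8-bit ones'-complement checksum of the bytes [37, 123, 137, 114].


Sum = 411 mod 256 = 155
Complement = 100

100


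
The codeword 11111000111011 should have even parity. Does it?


Number of 1s: 10

Yes, parity is correct (10 ones)


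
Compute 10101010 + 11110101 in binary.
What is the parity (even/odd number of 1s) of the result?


10101010 = 170
11110101 = 245
Sum = 415 = 110011111
1s count = 7

odd parity (7 ones in 110011111)


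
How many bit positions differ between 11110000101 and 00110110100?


XOR: 11000110001
Count of 1s: 5

5


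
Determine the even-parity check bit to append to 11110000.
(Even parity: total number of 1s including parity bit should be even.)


Number of 1s in data: 4
Parity bit: 0

0


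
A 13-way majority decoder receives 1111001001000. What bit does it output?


Ones: 6 out of 13
Threshold: 7

0 (6/13 voted 1)


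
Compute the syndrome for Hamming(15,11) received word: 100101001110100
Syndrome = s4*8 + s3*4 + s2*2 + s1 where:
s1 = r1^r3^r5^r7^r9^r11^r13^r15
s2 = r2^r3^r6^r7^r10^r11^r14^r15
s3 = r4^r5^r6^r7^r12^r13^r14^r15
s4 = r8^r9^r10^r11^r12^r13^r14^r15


s1=0, s2=1, s3=1, s4=0

Syndrome = 6 (error at position 6)


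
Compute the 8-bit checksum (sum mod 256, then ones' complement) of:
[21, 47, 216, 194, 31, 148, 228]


Sum = 885 mod 256 = 117
Complement = 138

138


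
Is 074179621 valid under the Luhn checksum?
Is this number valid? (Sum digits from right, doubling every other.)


Luhn sum = 38
38 mod 10 = 8

Invalid (Luhn sum mod 10 = 8)


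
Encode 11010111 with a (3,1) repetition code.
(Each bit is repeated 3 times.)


Each bit -> 3 copies

111111000111000111111111


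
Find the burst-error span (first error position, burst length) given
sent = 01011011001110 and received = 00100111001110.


XOR: 01111100000000

Burst at position 1, length 5


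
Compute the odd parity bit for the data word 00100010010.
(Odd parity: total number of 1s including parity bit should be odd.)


Number of 1s in data: 3
Parity bit: 0

0


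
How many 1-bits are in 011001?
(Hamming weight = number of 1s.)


Counting 1s in 011001

3


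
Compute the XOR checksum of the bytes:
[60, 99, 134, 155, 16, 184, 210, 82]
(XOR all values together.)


XOR chain: 60 ^ 99 ^ 134 ^ 155 ^ 16 ^ 184 ^ 210 ^ 82 = 106

106


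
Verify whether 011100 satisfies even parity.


Number of 1s: 3

No, parity error (3 ones)


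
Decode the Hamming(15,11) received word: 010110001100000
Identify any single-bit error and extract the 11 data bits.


Syndrome = 0: no error detected

Data: 01001100000 (no errors)


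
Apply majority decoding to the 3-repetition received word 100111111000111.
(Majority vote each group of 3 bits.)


Groups: 100, 111, 111, 000, 111
Majority votes: 01101

01101


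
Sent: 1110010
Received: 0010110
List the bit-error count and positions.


XOR: 1100100

3 error(s) at position(s): 0, 1, 4


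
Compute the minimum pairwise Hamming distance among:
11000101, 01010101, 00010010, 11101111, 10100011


Comparing all pairs, minimum distance: 2
Can detect 1 errors, correct 0 errors

2


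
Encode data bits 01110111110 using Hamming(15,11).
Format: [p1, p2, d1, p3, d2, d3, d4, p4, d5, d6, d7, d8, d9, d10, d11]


Parity bits: p1=0, p2=1, p3=0, p4=1

010011110111110


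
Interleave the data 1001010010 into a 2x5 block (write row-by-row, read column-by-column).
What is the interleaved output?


Matrix:
  10010
  10010
Read columns: 1100001100

1100001100


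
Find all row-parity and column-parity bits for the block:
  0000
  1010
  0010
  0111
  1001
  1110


Row parities: 001101
Column parities: 1000

Row P: 001101, Col P: 1000, Corner: 1


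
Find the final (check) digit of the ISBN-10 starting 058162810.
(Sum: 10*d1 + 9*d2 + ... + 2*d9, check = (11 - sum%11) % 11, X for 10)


Weighted sum: 197
197 mod 11 = 10

Check digit: 1


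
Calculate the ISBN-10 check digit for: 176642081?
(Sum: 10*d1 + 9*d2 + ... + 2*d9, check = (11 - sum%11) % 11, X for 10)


Weighted sum: 223
223 mod 11 = 3

Check digit: 8


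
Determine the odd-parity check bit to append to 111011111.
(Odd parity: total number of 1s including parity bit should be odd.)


Number of 1s in data: 8
Parity bit: 1

1


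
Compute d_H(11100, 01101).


XOR: 10001
Count of 1s: 2

2


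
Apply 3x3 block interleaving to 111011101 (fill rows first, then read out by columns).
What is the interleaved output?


Matrix:
  111
  011
  101
Read columns: 101110111

101110111


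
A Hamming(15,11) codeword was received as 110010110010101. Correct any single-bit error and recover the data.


Syndrome = 0: no error detected

Data: 01010010101 (no errors)


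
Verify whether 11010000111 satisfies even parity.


Number of 1s: 6

Yes, parity is correct (6 ones)


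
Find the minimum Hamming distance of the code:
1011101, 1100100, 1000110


Comparing all pairs, minimum distance: 2
Can detect 1 errors, correct 0 errors

2


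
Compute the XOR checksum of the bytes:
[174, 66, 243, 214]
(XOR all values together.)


XOR chain: 174 ^ 66 ^ 243 ^ 214 = 201

201


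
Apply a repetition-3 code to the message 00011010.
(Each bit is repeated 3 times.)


Each bit -> 3 copies

000000000111111000111000


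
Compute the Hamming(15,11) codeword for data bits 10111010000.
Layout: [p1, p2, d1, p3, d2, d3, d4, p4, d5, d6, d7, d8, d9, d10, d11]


Parity bits: p1=0, p2=0, p3=0, p4=0

001001101010000


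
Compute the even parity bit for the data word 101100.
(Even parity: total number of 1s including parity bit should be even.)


Number of 1s in data: 3
Parity bit: 1

1


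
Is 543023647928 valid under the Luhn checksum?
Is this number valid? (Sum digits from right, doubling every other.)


Luhn sum = 51
51 mod 10 = 1

Invalid (Luhn sum mod 10 = 1)


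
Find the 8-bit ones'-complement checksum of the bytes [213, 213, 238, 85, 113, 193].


Sum = 1055 mod 256 = 31
Complement = 224

224


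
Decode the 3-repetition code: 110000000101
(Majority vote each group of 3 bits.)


Groups: 110, 000, 000, 101
Majority votes: 1001

1001


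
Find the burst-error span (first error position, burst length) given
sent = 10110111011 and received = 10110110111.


XOR: 00000001100

Burst at position 7, length 2


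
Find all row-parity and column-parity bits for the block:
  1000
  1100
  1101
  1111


Row parities: 1010
Column parities: 0110

Row P: 1010, Col P: 0110, Corner: 0


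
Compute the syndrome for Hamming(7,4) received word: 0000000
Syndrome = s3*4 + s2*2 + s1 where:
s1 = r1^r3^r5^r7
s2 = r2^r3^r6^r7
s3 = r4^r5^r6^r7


s1=0, s2=0, s3=0

Syndrome = 0 (no error)


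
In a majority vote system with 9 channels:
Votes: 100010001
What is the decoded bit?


Ones: 3 out of 9
Threshold: 5

0 (3/9 voted 1)


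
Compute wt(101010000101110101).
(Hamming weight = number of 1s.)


Counting 1s in 101010000101110101

9


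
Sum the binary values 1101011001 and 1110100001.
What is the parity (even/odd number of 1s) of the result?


1101011001 = 857
1110100001 = 929
Sum = 1786 = 11011111010
1s count = 8

even parity (8 ones in 11011111010)


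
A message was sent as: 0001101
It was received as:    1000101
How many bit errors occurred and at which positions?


XOR: 1001000

2 error(s) at position(s): 0, 3


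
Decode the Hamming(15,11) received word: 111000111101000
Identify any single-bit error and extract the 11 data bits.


Syndrome = 0: no error detected

Data: 10011101000 (no errors)


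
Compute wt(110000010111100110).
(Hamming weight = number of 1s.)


Counting 1s in 110000010111100110

9


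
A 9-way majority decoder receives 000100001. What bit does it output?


Ones: 2 out of 9
Threshold: 5

0 (2/9 voted 1)


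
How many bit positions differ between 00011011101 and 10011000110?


XOR: 10000011011
Count of 1s: 5

5


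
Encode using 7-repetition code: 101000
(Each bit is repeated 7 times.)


Each bit -> 7 copies

111111100000001111111000000000000000000000


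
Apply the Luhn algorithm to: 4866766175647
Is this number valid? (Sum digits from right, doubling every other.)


Luhn sum = 67
67 mod 10 = 7

Invalid (Luhn sum mod 10 = 7)


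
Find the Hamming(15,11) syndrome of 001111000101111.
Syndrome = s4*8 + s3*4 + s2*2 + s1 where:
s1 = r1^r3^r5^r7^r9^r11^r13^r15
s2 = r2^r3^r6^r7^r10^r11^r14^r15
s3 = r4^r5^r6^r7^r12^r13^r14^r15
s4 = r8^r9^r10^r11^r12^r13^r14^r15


s1=0, s2=1, s3=1, s4=1

Syndrome = 14 (error at position 14)


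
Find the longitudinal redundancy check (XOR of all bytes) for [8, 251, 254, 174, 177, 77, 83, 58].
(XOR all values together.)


XOR chain: 8 ^ 251 ^ 254 ^ 174 ^ 177 ^ 77 ^ 83 ^ 58 = 54

54


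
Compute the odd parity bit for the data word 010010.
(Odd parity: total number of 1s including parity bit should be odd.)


Number of 1s in data: 2
Parity bit: 1

1


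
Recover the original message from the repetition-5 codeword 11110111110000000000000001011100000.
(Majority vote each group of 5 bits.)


Groups: 11110, 11111, 00000, 00000, 00000, 10111, 00000
Majority votes: 1100010

1100010


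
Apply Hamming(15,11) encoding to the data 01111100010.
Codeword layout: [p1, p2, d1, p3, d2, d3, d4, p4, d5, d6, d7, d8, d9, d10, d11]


Parity bits: p1=1, p2=0, p3=0, p4=1

100011111100010


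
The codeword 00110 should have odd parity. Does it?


Number of 1s: 2

No, parity error (2 ones)


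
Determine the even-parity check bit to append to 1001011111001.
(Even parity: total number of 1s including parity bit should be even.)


Number of 1s in data: 8
Parity bit: 0

0


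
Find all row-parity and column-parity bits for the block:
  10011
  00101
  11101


Row parities: 100
Column parities: 01011

Row P: 100, Col P: 01011, Corner: 1


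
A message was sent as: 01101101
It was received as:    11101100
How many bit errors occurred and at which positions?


XOR: 10000001

2 error(s) at position(s): 0, 7


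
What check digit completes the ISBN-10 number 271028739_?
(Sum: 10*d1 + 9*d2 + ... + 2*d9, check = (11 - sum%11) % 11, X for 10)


Weighted sum: 198
198 mod 11 = 0

Check digit: 0


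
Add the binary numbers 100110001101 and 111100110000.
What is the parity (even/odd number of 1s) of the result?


100110001101 = 2445
111100110000 = 3888
Sum = 6333 = 1100010111101
1s count = 8

even parity (8 ones in 1100010111101)


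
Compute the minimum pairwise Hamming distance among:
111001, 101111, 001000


Comparing all pairs, minimum distance: 3
Can detect 2 errors, correct 1 errors

3


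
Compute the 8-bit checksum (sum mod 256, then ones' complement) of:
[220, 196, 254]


Sum = 670 mod 256 = 158
Complement = 97

97


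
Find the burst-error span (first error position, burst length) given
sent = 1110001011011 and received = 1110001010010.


XOR: 0000000001001

Burst at position 9, length 4


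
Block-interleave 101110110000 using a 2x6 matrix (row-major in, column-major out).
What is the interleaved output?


Matrix:
  101110
  110000
Read columns: 110110101000

110110101000


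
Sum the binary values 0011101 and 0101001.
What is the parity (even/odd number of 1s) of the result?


0011101 = 29
0101001 = 41
Sum = 70 = 1000110
1s count = 3

odd parity (3 ones in 1000110)


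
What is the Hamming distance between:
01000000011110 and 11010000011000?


XOR: 10010000000110
Count of 1s: 4

4


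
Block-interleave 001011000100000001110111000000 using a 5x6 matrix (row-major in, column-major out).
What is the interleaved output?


Matrix:
  001011
  000100
  000001
  110111
  000000
Read columns: 000100001010000010101001010110

000100001010000010101001010110


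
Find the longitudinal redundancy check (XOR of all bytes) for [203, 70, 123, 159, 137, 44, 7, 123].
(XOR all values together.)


XOR chain: 203 ^ 70 ^ 123 ^ 159 ^ 137 ^ 44 ^ 7 ^ 123 = 176

176


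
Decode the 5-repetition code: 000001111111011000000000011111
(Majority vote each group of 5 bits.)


Groups: 00000, 11111, 11011, 00000, 00000, 11111
Majority votes: 011001

011001


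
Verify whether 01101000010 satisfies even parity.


Number of 1s: 4

Yes, parity is correct (4 ones)


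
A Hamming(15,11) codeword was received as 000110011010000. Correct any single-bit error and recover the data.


Syndrome = 11: error at position 11

Data: 01001000000 (corrected bit 11)


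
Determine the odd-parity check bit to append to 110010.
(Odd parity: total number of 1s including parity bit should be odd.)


Number of 1s in data: 3
Parity bit: 0

0


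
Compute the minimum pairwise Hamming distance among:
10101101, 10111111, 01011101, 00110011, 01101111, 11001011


Comparing all pairs, minimum distance: 2
Can detect 1 errors, correct 0 errors

2


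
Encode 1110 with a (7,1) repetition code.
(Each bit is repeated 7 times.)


Each bit -> 7 copies

1111111111111111111110000000


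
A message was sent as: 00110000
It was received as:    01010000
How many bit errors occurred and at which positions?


XOR: 01100000

2 error(s) at position(s): 1, 2


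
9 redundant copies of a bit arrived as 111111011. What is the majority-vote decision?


Ones: 8 out of 9
Threshold: 5

1 (8/9 voted 1)


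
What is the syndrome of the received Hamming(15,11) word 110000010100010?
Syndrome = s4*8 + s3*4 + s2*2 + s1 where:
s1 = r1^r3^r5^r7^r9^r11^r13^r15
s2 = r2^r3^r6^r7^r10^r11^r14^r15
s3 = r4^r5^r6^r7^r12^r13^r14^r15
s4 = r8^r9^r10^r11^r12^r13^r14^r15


s1=1, s2=1, s3=1, s4=1

Syndrome = 15 (error at position 15)


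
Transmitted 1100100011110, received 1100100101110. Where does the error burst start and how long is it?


XOR: 0000000110000

Burst at position 7, length 2


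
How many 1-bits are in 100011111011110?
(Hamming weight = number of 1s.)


Counting 1s in 100011111011110

10


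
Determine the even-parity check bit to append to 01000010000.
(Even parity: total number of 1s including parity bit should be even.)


Number of 1s in data: 2
Parity bit: 0

0


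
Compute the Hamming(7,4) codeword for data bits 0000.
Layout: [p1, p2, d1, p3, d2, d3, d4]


Parity bits: p1=0, p2=0, p3=0

0000000


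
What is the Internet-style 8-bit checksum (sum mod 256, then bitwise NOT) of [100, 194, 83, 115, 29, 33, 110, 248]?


Sum = 912 mod 256 = 144
Complement = 111

111


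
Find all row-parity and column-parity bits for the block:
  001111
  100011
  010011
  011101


Row parities: 0110
Column parities: 100010

Row P: 0110, Col P: 100010, Corner: 0


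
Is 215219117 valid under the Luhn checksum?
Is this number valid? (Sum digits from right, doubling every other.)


Luhn sum = 33
33 mod 10 = 3

Invalid (Luhn sum mod 10 = 3)


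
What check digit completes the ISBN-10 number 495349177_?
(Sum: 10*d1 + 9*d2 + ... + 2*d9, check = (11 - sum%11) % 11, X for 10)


Weighted sum: 290
290 mod 11 = 4

Check digit: 7


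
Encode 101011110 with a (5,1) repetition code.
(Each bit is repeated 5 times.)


Each bit -> 5 copies

111110000011111000001111111111111111111100000


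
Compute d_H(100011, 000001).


XOR: 100010
Count of 1s: 2

2


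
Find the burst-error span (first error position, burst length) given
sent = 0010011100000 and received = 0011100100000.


XOR: 0001111000000

Burst at position 3, length 4


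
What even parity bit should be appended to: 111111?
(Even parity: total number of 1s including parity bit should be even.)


Number of 1s in data: 6
Parity bit: 0

0


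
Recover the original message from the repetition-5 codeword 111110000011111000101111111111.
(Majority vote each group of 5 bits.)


Groups: 11111, 00000, 11111, 00010, 11111, 11111
Majority votes: 101011

101011


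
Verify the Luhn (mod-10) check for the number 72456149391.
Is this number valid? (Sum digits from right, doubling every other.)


Luhn sum = 50
50 mod 10 = 0

Valid (Luhn sum mod 10 = 0)


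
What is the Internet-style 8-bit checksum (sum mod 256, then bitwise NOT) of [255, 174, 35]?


Sum = 464 mod 256 = 208
Complement = 47

47


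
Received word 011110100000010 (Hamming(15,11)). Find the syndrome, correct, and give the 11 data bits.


Syndrome = 9: error at position 9

Data: 11011000010 (corrected bit 9)


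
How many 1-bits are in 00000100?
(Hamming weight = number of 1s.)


Counting 1s in 00000100

1


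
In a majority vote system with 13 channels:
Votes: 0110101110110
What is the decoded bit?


Ones: 8 out of 13
Threshold: 7

1 (8/13 voted 1)


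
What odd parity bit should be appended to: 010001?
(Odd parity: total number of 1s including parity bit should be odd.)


Number of 1s in data: 2
Parity bit: 1

1


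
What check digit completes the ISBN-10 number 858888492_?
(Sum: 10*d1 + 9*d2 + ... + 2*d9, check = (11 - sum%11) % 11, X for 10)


Weighted sum: 380
380 mod 11 = 6

Check digit: 5


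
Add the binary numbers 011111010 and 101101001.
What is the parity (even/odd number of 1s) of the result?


011111010 = 250
101101001 = 361
Sum = 611 = 1001100011
1s count = 5

odd parity (5 ones in 1001100011)


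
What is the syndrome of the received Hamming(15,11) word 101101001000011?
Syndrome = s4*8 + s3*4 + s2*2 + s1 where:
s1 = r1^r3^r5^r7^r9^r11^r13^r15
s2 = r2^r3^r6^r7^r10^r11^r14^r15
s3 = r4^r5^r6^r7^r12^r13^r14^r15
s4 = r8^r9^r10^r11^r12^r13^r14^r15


s1=0, s2=0, s3=0, s4=1

Syndrome = 8 (error at position 8)


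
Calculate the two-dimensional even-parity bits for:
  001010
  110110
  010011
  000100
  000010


Row parities: 00111
Column parities: 101001

Row P: 00111, Col P: 101001, Corner: 1


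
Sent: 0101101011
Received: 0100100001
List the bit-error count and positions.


XOR: 0001001010

3 error(s) at position(s): 3, 6, 8


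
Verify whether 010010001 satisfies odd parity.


Number of 1s: 3

Yes, parity is correct (3 ones)


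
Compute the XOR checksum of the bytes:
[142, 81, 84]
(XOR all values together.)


XOR chain: 142 ^ 81 ^ 84 = 139

139


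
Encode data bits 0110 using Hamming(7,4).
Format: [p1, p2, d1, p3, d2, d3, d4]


Parity bits: p1=1, p2=1, p3=0

1100110


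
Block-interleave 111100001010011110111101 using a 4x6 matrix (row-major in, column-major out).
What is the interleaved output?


Matrix:
  111100
  001010
  011110
  111101
Read columns: 100110111111101101100001

100110111111101101100001


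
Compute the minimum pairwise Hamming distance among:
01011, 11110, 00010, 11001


Comparing all pairs, minimum distance: 2
Can detect 1 errors, correct 0 errors

2


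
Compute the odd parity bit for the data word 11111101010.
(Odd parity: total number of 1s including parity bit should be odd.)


Number of 1s in data: 8
Parity bit: 1

1


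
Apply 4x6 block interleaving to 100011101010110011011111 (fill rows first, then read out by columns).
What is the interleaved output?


Matrix:
  100011
  101010
  110011
  011111
Read columns: 111000110101000111111011

111000110101000111111011


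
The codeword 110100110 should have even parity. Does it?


Number of 1s: 5

No, parity error (5 ones)


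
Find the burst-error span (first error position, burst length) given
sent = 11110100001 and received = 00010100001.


XOR: 11100000000

Burst at position 0, length 3


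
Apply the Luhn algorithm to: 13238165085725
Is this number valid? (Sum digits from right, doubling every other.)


Luhn sum = 53
53 mod 10 = 3

Invalid (Luhn sum mod 10 = 3)


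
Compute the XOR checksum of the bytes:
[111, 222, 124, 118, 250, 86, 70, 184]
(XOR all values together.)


XOR chain: 111 ^ 222 ^ 124 ^ 118 ^ 250 ^ 86 ^ 70 ^ 184 = 233

233


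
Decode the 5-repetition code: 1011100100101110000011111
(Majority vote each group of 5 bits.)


Groups: 10111, 00100, 10111, 00000, 11111
Majority votes: 10101

10101


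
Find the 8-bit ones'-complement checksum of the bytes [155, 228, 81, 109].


Sum = 573 mod 256 = 61
Complement = 194

194


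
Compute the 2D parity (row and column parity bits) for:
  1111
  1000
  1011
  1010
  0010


Row parities: 01101
Column parities: 0100

Row P: 01101, Col P: 0100, Corner: 1


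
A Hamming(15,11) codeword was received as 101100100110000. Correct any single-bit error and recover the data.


Syndrome = 0: no error detected

Data: 10010110000 (no errors)


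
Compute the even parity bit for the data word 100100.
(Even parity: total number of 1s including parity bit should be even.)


Number of 1s in data: 2
Parity bit: 0

0


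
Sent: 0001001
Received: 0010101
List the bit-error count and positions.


XOR: 0011100

3 error(s) at position(s): 2, 3, 4


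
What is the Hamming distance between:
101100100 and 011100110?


XOR: 110000010
Count of 1s: 3

3


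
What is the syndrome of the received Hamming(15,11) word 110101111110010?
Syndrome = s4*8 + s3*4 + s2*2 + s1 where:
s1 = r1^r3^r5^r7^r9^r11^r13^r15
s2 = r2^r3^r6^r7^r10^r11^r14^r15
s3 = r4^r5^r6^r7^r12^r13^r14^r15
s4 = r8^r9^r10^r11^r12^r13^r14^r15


s1=0, s2=0, s3=0, s4=1

Syndrome = 8 (error at position 8)


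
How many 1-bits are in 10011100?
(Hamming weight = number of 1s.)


Counting 1s in 10011100

4


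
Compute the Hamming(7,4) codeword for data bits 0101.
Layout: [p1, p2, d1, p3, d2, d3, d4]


Parity bits: p1=0, p2=1, p3=0

0100101


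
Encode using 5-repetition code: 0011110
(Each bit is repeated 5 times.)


Each bit -> 5 copies

00000000001111111111111111111100000


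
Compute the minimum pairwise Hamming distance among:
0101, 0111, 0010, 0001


Comparing all pairs, minimum distance: 1
Can detect 0 errors, correct 0 errors

1


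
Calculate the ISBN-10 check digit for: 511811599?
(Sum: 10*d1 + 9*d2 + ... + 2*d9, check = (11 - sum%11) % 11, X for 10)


Weighted sum: 199
199 mod 11 = 1

Check digit: X


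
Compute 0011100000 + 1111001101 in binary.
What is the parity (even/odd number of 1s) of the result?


0011100000 = 224
1111001101 = 973
Sum = 1197 = 10010101101
1s count = 6

even parity (6 ones in 10010101101)


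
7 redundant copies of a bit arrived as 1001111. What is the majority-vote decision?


Ones: 5 out of 7
Threshold: 4

1 (5/7 voted 1)


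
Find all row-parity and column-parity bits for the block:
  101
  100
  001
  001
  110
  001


Row parities: 011101
Column parities: 110

Row P: 011101, Col P: 110, Corner: 0


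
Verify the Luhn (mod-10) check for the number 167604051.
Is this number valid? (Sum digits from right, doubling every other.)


Luhn sum = 24
24 mod 10 = 4

Invalid (Luhn sum mod 10 = 4)


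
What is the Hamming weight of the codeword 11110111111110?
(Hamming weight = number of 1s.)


Counting 1s in 11110111111110

12


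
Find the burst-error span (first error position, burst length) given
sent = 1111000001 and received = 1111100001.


XOR: 0000100000

Burst at position 4, length 1


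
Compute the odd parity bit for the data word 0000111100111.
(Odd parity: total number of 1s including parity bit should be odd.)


Number of 1s in data: 7
Parity bit: 0

0


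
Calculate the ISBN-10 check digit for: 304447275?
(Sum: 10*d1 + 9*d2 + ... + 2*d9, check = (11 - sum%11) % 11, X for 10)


Weighted sum: 188
188 mod 11 = 1

Check digit: X


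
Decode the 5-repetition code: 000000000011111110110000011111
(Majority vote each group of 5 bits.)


Groups: 00000, 00000, 11111, 11011, 00000, 11111
Majority votes: 001101

001101


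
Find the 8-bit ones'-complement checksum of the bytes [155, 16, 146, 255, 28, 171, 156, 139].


Sum = 1066 mod 256 = 42
Complement = 213

213


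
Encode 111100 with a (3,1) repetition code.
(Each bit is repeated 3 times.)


Each bit -> 3 copies

111111111111000000


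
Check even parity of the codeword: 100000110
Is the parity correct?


Number of 1s: 3

No, parity error (3 ones)


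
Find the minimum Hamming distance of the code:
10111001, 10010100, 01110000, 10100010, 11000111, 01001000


Comparing all pairs, minimum distance: 3
Can detect 2 errors, correct 1 errors

3


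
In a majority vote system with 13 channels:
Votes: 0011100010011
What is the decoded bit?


Ones: 6 out of 13
Threshold: 7

0 (6/13 voted 1)


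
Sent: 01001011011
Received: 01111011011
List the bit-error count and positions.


XOR: 00110000000

2 error(s) at position(s): 2, 3


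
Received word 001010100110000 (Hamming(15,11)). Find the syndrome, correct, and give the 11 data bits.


Syndrome = 0: no error detected

Data: 11010110000 (no errors)


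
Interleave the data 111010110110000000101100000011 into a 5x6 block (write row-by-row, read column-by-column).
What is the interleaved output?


Matrix:
  111010
  110110
  000000
  101100
  000011
Read columns: 110101100010010010101100100001

110101100010010010101100100001


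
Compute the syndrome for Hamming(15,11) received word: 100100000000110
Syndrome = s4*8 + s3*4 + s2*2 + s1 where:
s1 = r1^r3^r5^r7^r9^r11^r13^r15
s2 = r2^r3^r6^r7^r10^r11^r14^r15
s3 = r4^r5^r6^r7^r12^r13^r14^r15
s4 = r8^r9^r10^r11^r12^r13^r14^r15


s1=0, s2=1, s3=1, s4=0

Syndrome = 6 (error at position 6)


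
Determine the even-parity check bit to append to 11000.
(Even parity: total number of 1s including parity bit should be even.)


Number of 1s in data: 2
Parity bit: 0

0


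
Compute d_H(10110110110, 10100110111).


XOR: 00010000001
Count of 1s: 2

2


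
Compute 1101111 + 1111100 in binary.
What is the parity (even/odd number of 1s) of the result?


1101111 = 111
1111100 = 124
Sum = 235 = 11101011
1s count = 6

even parity (6 ones in 11101011)


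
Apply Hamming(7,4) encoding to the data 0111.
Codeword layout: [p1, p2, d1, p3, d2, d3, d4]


Parity bits: p1=0, p2=0, p3=1

0001111


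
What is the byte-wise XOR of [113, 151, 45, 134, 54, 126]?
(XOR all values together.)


XOR chain: 113 ^ 151 ^ 45 ^ 134 ^ 54 ^ 126 = 5

5


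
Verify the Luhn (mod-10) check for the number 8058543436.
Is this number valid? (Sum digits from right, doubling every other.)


Luhn sum = 43
43 mod 10 = 3

Invalid (Luhn sum mod 10 = 3)


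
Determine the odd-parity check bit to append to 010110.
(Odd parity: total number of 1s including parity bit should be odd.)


Number of 1s in data: 3
Parity bit: 0

0


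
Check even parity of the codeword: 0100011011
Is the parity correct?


Number of 1s: 5

No, parity error (5 ones)


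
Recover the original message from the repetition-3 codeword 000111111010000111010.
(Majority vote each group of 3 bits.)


Groups: 000, 111, 111, 010, 000, 111, 010
Majority votes: 0110010

0110010
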